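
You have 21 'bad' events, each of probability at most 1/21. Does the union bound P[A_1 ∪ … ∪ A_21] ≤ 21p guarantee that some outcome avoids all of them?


Union bound: P[∪_{i=1}^{21} A_i] ≤ Σ_i P[A_i] ≤ 21·p = 21·(1/21) = 1.
Numerically: 1 ≈ 1.00000.
Is 1 < 1? NO.
Since the bound 1 is ≥ 1, the union bound is uninformative here; it does NOT by itself certify existence.

21·p = 1 ≈ 1.00000; existence NOT certified by the union bound.


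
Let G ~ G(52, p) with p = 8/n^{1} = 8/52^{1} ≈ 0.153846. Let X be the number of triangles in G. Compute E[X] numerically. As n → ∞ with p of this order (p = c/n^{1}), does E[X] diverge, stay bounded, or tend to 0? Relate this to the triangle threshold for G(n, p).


Number of potential triangles: C(52, 3) = 22100.
Each occurs with probability p³ ≈ (0.153846)³ ≈ 3.64132909e-03.
By linearity: E[X] = C(52, 3)·p³ ≈ 22100 · 3.64132909e-03 ≈ 80.473373.
Here α = 1, so p = 8/n is exactly at the triangle threshold p ~ 1/n. Asymptotically E[X] → c³/6 = 8³/6 = 256/3 ≈ 85.333333, a bounded constant. In this regime the triangle count is asymptotically Poisson(c³/6).

E[X] ≈ 80.473373; in regime p = Θ(1/n^{1}) E[X] stays bounded (at the triangle threshold p ~ 1/n).


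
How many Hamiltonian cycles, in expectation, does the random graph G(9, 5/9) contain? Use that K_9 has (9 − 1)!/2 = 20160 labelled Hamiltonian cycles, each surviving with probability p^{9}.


K_9 has (9 − 1)!/2 = 20160 labelled Hamiltonian cycles.
For each such Hamiltonian cycle H, let X_H = 1 if all 9 edges of H are present in G. Then P[X_H = 1] = p^{9} = (5/9)^{9} = 1953125/387420489.
By linearity of expectation: E[X] = Σ_H E[X_H] = 20160 · p^{9} = 20160 · 1953125/387420489 = 4375000000/43046721.
Numerically: E[X] ≈ 101.634.

E[X] = 20160 · (5/9)^{9} = 4375000000/43046721 ≈ 101.634.


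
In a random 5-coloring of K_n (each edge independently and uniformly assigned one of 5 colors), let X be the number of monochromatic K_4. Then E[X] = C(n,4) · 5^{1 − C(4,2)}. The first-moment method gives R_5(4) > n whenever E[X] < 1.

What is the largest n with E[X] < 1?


We need C(n, 4) · 5^{1 − 6} < 1, i.e. C(n, 4) < 5^{6 − 1} = 3125.
Check values of n near the boundary:
  n = 15: C(15, 4) = 1365; 1365 < 3125? YES
  n = 16: C(16, 4) = 1820; 1820 < 3125? YES
  n = 17: C(17, 4) = 2380; 2380 < 3125? YES
  n = 18: C(18, 4) = 3060; 3060 < 3125? YES
  n = 19: C(19, 4) = 3876; 3876 < 3125? NO
  n = 20: C(20, 4) = 4845; 4845 < 3125? NO
The largest n with C(n, 4) < 3125 is n = 18 (where E[X] = 612/625 ≈ 0.9792). Hence R_5(4) > 18, i.e. R_5(4) ≥ 19.

Largest n = 18; hence R_5(4) > 18.


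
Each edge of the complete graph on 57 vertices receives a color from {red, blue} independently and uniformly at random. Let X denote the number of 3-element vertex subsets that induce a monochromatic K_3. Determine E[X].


Let X = Σ_S X_S over the C(57, 3) = 29260 subsets S of size 3, where X_S = 1 if the K_3 on S is monochromatic.
For a fixed S, the K_3 on S has C(3, 2) = 3 edges. P[all 3 edges red] = (1/2)^3, and likewise for blue, so P[monochromatic] = 2·(1/2)^3 = 2^{1 − 3} = 1/4.
By linearity of expectation: E[X] = C(57, 3) · 2^{1 − 3} = 29260 · 1/4 = 7315.
Numerically: E[X] ≈ 7315.000.

E[X] = C(57,3)·2^(1−C(3,2)) = 7315 ≈ 7315.000.


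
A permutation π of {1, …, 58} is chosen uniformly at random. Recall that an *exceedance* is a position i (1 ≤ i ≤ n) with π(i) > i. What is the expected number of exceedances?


Write X = Σ_{i=1}^{58} X_i, where X_i = 1_{π(i) > i}.
For each fixed i, π(i) is uniform over {1, …, 58} (marginal of a uniform permutation), so P[π(i) > i] = (n − i)/n. Summing: Σ_{i=1}^{58} (n − i)/n = (0 + 1 + … + 57)/58 = 58(58 − 1)/(2·58) = (58 − 1)/2.
Hence E[X] = Σ_{i=1}^{58} (58 − i)/58 = 57/2 ≈ 28.5000.

E[X] = 57/2 = 28.5000.


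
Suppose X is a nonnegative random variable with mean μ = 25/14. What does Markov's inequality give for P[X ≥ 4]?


μ = E[X] = 25/14, a = 4.
Markov: P[X ≥ 4] ≤ μ/a = (25/14)/4 = 25/56.
Numerically: ≈ 0.446.
(Since a = 4 > μ = 1.786, the bound 25/56 is < 1 and informative.)

P[X ≥ 4] ≤ 25/56 ≈ 0.446.


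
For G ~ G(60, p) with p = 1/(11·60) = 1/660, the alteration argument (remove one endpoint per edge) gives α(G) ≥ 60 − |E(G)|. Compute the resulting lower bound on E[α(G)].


E[|E(G)|] = C(60, 2)·p = 1770 · (1/660) = 59/22.
E[α(G)] ≥ n − E[|E(G)|] = 60 − 59/22 = 1261/22.
Numerically: ≈ 57.318.
(This is only a lower bound; the true E[α(G)] may be larger.)

E[α(G)] ≥ 1261/22 ≈ 57.318.


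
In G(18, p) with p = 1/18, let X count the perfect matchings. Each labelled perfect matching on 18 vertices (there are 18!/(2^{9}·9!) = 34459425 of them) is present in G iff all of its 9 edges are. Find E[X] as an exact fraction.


K_18 has 18!/(2^{9}·9!) = 34459425 labelled perfect matchings.
For each such perfect matching H, let X_H = 1 if all 9 edges of H are present in G. Then P[X_H = 1] = p^{9} = (1/18)^{9} = 1/198359290368.
By linearity: E[X] = Σ_H E[X_H] = 34459425 · p^{9} = 34459425 · 1/198359290368 = 425425/2448880128.
Numerically: E[X] ≈ 0.000174.

E[X] = 34459425 · (1/18)^{9} = 425425/2448880128 ≈ 0.000174.


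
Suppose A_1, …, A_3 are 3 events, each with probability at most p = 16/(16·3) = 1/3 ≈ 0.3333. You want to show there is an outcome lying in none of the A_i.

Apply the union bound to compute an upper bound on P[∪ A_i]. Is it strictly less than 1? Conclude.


Union bound: P[∪_{i=1}^{3} A_i] ≤ Σ_i P[A_i] ≤ 3·p = 3·(1/3) = 1.
Numerically: 1 ≈ 1.0000.
Is 1 < 1? NO.
Since the bound 1 is ≥ 1, the union bound is uninformative here; it does NOT by itself certify existence.

3·p = 1 ≈ 1.0000; existence NOT certified by the union bound.


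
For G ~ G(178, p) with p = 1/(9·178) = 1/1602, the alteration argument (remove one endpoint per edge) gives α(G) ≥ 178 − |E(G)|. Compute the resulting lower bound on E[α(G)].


E[|E(G)|] = C(178, 2)·p = 15753 · (1/1602) = 59/6.
E[α(G)] ≥ n − E[|E(G)|] = 178 − 59/6 = 1009/6.
Numerically: ≈ 168.1667.
(This is only a lower bound; the true E[α(G)] may be larger.)

E[α(G)] ≥ 1009/6 ≈ 168.1667.


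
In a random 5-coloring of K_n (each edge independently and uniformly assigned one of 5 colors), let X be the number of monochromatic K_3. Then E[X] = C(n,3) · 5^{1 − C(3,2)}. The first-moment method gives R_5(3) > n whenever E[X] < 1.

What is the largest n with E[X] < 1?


We need C(n, 3) · 5^{1 − 3} < 1, i.e. C(n, 3) < 5^{3 − 1} = 25.
Check values of n near the boundary:
  n = 4: C(4, 3) = 4; 4 < 25? YES
  n = 5: C(5, 3) = 10; 10 < 25? YES
  n = 6: C(6, 3) = 20; 20 < 25? YES
  n = 7: C(7, 3) = 35; 35 < 25? NO
  n = 8: C(8, 3) = 56; 56 < 25? NO
  n = 9: C(9, 3) = 84; 84 < 25? NO
The largest n with C(n, 3) < 25 is n = 6 (where E[X] = 4/5 ≈ 0.800000). Hence R_5(3) > 6, i.e. R_5(3) ≥ 7.

Largest n = 6; hence R_5(3) > 6.


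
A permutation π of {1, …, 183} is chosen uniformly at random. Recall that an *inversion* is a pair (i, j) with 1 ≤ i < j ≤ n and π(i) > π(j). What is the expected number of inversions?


Write X = Σ X_I over the C(183, 2) = 16653 pairs i < j, with X_I the indicator of one inversion.
There are 16653 indicators.
For each fixed pair i < j, the values π(i) and π(j) are two distinct elements of {1, …, 183} in uniformly random order; by symmetry P[π(i) > π(j)] = 1/2.
By linearity: E[X] = 16653 · (1/2) = C(183, 2) · (1/2) = 16653/2 = 16653/2 ≈ 8326.500000.

E[X] = 16653/2 = 8326.500000.


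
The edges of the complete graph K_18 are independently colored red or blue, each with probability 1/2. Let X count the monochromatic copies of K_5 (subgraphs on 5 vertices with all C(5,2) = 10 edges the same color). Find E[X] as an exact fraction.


Let X = Σ_S X_S over the C(18, 5) = 8568 subsets S of size 5, where X_S = 1 if the K_5 on S is monochromatic.
For a fixed S, the K_5 on S has C(5, 2) = 10 edges. P[all 10 edges red] = (1/2)^10, and likewise for blue, so P[monochromatic] = 2·(1/2)^10 = 2^{1 − 10} = 1/512.
By linearity: E[X] = C(18, 5) · 2^{1 − 10} = 8568 · 1/512 = 1071/64.
Numerically: E[X] ≈ 16.734375.

E[X] = C(18,5)·2^(1−C(5,2)) = 1071/64 ≈ 16.734375.


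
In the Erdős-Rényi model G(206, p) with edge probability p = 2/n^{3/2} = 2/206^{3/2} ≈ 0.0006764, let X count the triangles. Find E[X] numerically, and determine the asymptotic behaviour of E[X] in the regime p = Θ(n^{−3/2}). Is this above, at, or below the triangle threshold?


Number of potential triangles: C(206, 3) = 1435820.
Each occurs with probability p³ ≈ (0.0006764)³ ≈ 3.095191e-10.
By linearity: E[X] = C(206, 3)·p³ ≈ 1435820 · 3.095191e-10 ≈ 0.0004.
Since α = 3/2 > 1, p = c/n^{3/2} = o(1/n) is below the triangle threshold p ~ 1/n. Asymptotically E[X] ~ (c³/6)·n^{3(1−α)} = (2³/6)·n^{-1.5} → 0, so by Markov's inequality G has no triangles w.h.p.

E[X] ≈ 0.0004; in regime p = Θ(1/n^{3/2}) E[X] tends to 0 (below the triangle threshold p ~ 1/n).


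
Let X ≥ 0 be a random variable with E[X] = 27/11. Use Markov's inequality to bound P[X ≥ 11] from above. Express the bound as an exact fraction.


μ = E[X] = 27/11, a = 11.
Markov: P[X ≥ 11] ≤ μ/a = (27/11)/11 = 27/121.
Numerically: ≈ 0.223.
(Since a = 11 > μ = 2.455, the bound 27/121 is < 1 and informative.)

P[X ≥ 11] ≤ 27/121 ≈ 0.223.


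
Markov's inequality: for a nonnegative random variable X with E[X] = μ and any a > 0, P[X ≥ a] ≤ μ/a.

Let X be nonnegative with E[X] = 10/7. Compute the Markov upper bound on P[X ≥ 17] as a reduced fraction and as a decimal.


μ = E[X] = 10/7, a = 17.
Markov: P[X ≥ 17] ≤ μ/a = (10/7)/17 = 10/119.
Numerically: ≈ 0.08403.
(Since a = 17 > μ = 1.42857, the bound 10/119 is < 1 and informative.)

P[X ≥ 17] ≤ 10/119 ≈ 0.08403.


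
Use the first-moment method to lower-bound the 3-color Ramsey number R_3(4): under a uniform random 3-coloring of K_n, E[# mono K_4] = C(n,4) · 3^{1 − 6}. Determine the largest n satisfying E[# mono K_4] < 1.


We need C(n, 4) · 3^{1 − 6} < 1, i.e. C(n, 4) < 3^{6 − 1} = 243.
Check values of n near the boundary:
  n = 7: C(7, 4) = 35; 35 < 243? YES
  n = 8: C(8, 4) = 70; 70 < 243? YES
  n = 9: C(9, 4) = 126; 126 < 243? YES
  n = 10: C(10, 4) = 210; 210 < 243? YES
  n = 11: C(11, 4) = 330; 330 < 243? NO
  n = 12: C(12, 4) = 495; 495 < 243? NO
  n = 13: C(13, 4) = 715; 715 < 243? NO
The largest n with C(n, 4) < 243 is n = 10 (where E[X] = 70/81 ≈ 0.8642). Hence R_3(4) > 10, i.e. R_3(4) ≥ 11.

Largest n = 10; hence R_3(4) > 10.


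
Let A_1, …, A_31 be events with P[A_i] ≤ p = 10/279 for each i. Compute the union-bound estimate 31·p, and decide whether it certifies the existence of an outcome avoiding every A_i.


Union bound: P[∪_{i=1}^{31} A_i] ≤ Σ_i P[A_i] ≤ 31·p = 31·(10/279) = 10/9.
Numerically: 10/9 ≈ 1.11111.
Is 10/9 < 1? NO.
Since the bound 10/9 is ≥ 1, the union bound is uninformative here; it does NOT by itself certify existence.

31·p = 10/9 ≈ 1.11111; existence NOT certified by the union bound.


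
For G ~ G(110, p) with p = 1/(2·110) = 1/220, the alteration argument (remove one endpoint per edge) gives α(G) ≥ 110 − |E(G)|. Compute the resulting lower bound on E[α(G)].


E[|E(G)|] = C(110, 2)·p = 5995 · (1/220) = 109/4.
E[α(G)] ≥ n − E[|E(G)|] = 110 − 109/4 = 331/4.
Numerically: ≈ 82.75000.
(This is only a lower bound; the true E[α(G)] may be larger.)

E[α(G)] ≥ 331/4 ≈ 82.75000.


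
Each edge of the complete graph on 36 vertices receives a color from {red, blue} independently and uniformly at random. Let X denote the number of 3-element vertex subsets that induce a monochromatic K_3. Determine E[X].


Let X = Σ_S X_S over the C(36, 3) = 7140 subsets S of size 3, where X_S = 1 if the K_3 on S is monochromatic.
For a fixed S, the K_3 on S has C(3, 2) = 3 edges. P[all 3 edges red] = (1/2)^3, and likewise for blue, so P[monochromatic] = 2·(1/2)^3 = 2^{1 − 3} = 1/4.
Summing: E[X] = C(36, 3) · 2^{1 − 3} = 7140 · 1/4 = 1785.
Numerically: E[X] ≈ 1785.000.

E[X] = C(36,3)·2^(1−C(3,2)) = 1785 ≈ 1785.000.


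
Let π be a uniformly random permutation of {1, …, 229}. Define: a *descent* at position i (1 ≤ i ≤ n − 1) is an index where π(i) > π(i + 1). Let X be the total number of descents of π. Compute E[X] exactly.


Write X = Σ X_I over i = 1, …, 228, with X_I the indicator of one descent.
There are 228 indicators.
For each fixed i, the pair (π(i), π(i+1)) is a uniformly random ordered pair of distinct values from {1, …, 229}; by symmetry P[π(i) > π(i+1)] = 1/2.
By linearity: E[X] = 228 · (1/2) = (229 − 1) · (1/2) = 114 ≈ 114.0000.

E[X] = 114 = 114.0000.


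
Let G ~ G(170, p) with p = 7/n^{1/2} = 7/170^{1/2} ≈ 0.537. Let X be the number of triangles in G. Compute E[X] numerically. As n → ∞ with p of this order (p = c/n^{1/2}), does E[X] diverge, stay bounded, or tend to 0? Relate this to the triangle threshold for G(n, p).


Number of potential triangles: C(170, 3) = 804440.
Each occurs with probability p³ ≈ (0.537)³ ≈ 1.54746e-01.
By linearity: E[X] = C(170, 3)·p³ ≈ 804440 · 1.54746e-01 ≈ 124484.247.
Since α = 1/2 < 1, p = c/n^{1/2} ≫ 1/n is above the triangle threshold p ~ 1/n. Asymptotically E[X] ~ (c³/6)·n^{3(1−α)} = (7³/6)·n^{1.5} → ∞; triangles are abundant w.h.p.

E[X] ≈ 124484.247; in regime p = Θ(1/n^{1/2}) E[X] diverges (above the triangle threshold p ~ 1/n).


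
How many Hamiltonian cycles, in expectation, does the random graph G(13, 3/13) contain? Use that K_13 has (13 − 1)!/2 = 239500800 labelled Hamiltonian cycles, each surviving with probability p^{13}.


K_13 has (13 − 1)!/2 = 239500800 labelled Hamiltonian cycles.
For each such Hamiltonian cycle H, let X_H = 1 if all 13 edges of H are present in G. Then P[X_H = 1] = p^{13} = (3/13)^{13} = 1594323/302875106592253.
Summing the indicators: E[X] = Σ_H E[X_H] = 239500800 · p^{13} = 239500800 · 1594323/302875106592253 = 381841633958400/302875106592253.
Numerically: E[X] ≈ 1.2607.

E[X] = 239500800 · (3/13)^{13} = 381841633958400/302875106592253 ≈ 1.2607.


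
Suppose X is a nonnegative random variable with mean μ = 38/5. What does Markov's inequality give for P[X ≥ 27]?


μ = E[X] = 38/5, a = 27.
Markov: P[X ≥ 27] ≤ μ/a = (38/5)/27 = 38/135.
Numerically: ≈ 0.281481.
(Since a = 27 > μ = 7.600000, the bound 38/135 is < 1 and informative.)

P[X ≥ 27] ≤ 38/135 ≈ 0.281481.


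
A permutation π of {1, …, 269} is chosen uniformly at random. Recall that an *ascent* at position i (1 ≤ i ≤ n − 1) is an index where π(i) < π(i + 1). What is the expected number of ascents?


Write X = Σ X_I over i = 1, …, 268, with X_I the indicator of one ascent.
There are 268 indicators.
For each fixed i, the pair (π(i), π(i+1)) is a uniformly random ordered pair of distinct values from {1, …, 269}; by symmetry P[π(i) < π(i+1)] = 1/2.
By linearity: E[X] = 268 · (1/2) = (269 − 1) · (1/2) = 134 ≈ 134.00000.

E[X] = 134 = 134.00000.


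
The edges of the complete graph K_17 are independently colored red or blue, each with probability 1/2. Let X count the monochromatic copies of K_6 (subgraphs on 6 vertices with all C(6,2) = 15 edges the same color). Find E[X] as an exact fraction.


Let X = Σ_S X_S over the C(17, 6) = 12376 subsets S of size 6, where X_S = 1 if the K_6 on S is monochromatic.
For a fixed S, the K_6 on S has C(6, 2) = 15 edges. P[all 15 edges red] = (1/2)^15, and likewise for blue, so P[monochromatic] = 2·(1/2)^15 = 2^{1 − 15} = 1/16384.
By linearity: E[X] = C(17, 6) · 2^{1 − 15} = 12376 · 1/16384 = 1547/2048.
Numerically: E[X] ≈ 0.755.

E[X] = C(17,6)·2^(1−C(6,2)) = 1547/2048 ≈ 0.755.


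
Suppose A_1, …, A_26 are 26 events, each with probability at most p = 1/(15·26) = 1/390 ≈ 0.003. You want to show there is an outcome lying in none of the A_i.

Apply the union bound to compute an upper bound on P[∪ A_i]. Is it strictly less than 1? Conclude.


Union bound: P[∪_{i=1}^{26} A_i] ≤ Σ_i P[A_i] ≤ 26·p = 26·(1/390) = 1/15.
Numerically: 1/15 ≈ 0.067.
Is 1/15 < 1? YES.
Since P[∪ A_i] ≤ 1/15 < 1, the complement has P[∩ A_i^c] ≥ 1 − 1/15 = 14/15 > 0, so some outcome avoids every A_i.

26·p = 1/15 ≈ 0.067; existence CERTIFIED by the union bound.


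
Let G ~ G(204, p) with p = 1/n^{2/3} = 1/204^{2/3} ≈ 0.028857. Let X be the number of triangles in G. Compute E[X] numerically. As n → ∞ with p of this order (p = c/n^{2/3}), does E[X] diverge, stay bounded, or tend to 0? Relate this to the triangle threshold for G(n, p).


Number of potential triangles: C(204, 3) = 1394204.
Each occurs with probability p³ ≈ (0.028857)³ ≈ 2.4029220e-05.
By linearity: E[X] = C(204, 3)·p³ ≈ 1394204 · 2.4029220e-05 ≈ 33.50163.
Since α = 2/3 < 1, p = c/n^{2/3} ≫ 1/n is above the triangle threshold p ~ 1/n. Asymptotically E[X] ~ (c³/6)·n^{3(1−α)} = (1³/6)·n^{1} → ∞; triangles are abundant w.h.p.

E[X] ≈ 33.50163; in regime p = Θ(1/n^{2/3}) E[X] diverges (above the triangle threshold p ~ 1/n).


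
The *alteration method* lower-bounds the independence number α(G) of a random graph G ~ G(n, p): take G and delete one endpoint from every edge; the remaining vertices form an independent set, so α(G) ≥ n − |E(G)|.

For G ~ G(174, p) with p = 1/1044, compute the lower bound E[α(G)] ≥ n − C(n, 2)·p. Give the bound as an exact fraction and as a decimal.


E[|E(G)|] = C(174, 2)·p = 15051 · (1/1044) = 173/12.
E[α(G)] ≥ n − E[|E(G)|] = 174 − 173/12 = 1915/12.
Numerically: ≈ 159.583.
(This is only a lower bound; the true E[α(G)] may be larger.)

E[α(G)] ≥ 1915/12 ≈ 159.583.


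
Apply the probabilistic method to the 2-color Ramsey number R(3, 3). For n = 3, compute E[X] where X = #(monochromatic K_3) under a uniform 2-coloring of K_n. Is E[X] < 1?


E[X] = C(3, 3) · 2^{1 − 3} = 1 · 2^{−2} = 1/4.
As a reduced fraction: E[X] = 1/4 ≈ 0.25000.
Is E[X] < 1? YES.
Since E[X] < 1, there exists a 2-coloring of K_{3} with no monochromatic K_3; hence R(3, 3) > 3.

E[X] = 1/4 ≈ 0.25000; E[X] < 1, so R(3, 3) > 3.


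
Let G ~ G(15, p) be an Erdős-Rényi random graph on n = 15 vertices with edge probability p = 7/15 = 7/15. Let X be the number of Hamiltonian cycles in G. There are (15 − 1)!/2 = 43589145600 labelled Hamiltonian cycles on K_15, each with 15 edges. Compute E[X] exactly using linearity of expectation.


K_15 has (15 − 1)!/2 = 43589145600 labelled Hamiltonian cycles.
For each such Hamiltonian cycle H, let X_H = 1 if all 15 edges of H are present in G. Then P[X_H = 1] = p^{15} = (7/15)^{15} = 4747561509943/437893890380859375.
By linearity of expectation: E[X] = Σ_H E[X_H] = 43589145600 · p^{15} = 43589145600 · 4747561509943/437893890380859375 = 34064551424174695424/72081298828125.
Numerically: E[X] ≈ 4.73e+05.

E[X] = 43589145600 · (7/15)^{15} = 34064551424174695424/72081298828125 ≈ 4.73e+05.


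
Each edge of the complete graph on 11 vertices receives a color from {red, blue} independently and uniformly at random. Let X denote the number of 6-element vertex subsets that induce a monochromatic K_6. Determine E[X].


Let X = Σ_S X_S over the C(11, 6) = 462 subsets S of size 6, where X_S = 1 if the K_6 on S is monochromatic.
For a fixed S, the K_6 on S has C(6, 2) = 15 edges. P[all 15 edges red] = (1/2)^15, and likewise for blue, so P[monochromatic] = 2·(1/2)^15 = 2^{1 − 15} = 1/16384.
Summing: E[X] = C(11, 6) · 2^{1 − 15} = 462 · 1/16384 = 231/8192.
Numerically: E[X] ≈ 0.028198.

E[X] = C(11,6)·2^(1−C(6,2)) = 231/8192 ≈ 0.028198.


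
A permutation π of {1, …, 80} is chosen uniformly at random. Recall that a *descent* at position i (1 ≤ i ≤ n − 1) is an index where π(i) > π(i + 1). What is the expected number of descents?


Write X = Σ X_I over i = 1, …, 79, with X_I the indicator of one descent.
There are 79 indicators.
For each fixed i, the pair (π(i), π(i+1)) is a uniformly random ordered pair of distinct values from {1, …, 80}; by symmetry P[π(i) > π(i+1)] = 1/2.
By linearity: E[X] = 79 · (1/2) = (80 − 1) · (1/2) = 79/2 ≈ 39.500000.

E[X] = 79/2 = 39.500000.


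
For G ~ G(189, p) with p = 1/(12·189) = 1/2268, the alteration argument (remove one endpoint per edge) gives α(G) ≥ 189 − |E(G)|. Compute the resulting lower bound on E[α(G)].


E[|E(G)|] = C(189, 2)·p = 17766 · (1/2268) = 47/6.
E[α(G)] ≥ n − E[|E(G)|] = 189 − 47/6 = 1087/6.
Numerically: ≈ 181.1667.
(This is only a lower bound; the true E[α(G)] may be larger.)

E[α(G)] ≥ 1087/6 ≈ 181.1667.


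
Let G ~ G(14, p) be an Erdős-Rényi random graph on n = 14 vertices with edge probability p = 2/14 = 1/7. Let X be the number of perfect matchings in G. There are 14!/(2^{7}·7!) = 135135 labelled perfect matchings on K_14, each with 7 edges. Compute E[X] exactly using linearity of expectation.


K_14 has 14!/(2^{7}·7!) = 135135 labelled perfect matchings.
For each such perfect matching H, let X_H = 1 if all 7 edges of H are present in G. Then P[X_H = 1] = p^{7} = (1/7)^{7} = 1/823543.
By linearity of expectation: E[X] = Σ_H E[X_H] = 135135 · p^{7} = 135135 · 1/823543 = 19305/117649.
Numerically: E[X] ≈ 0.164.

E[X] = 135135 · (1/7)^{7} = 19305/117649 ≈ 0.164.


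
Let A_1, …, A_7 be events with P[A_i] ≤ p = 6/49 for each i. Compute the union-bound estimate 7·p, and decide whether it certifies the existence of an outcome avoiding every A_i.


Union bound: P[∪_{i=1}^{7} A_i] ≤ Σ_i P[A_i] ≤ 7·p = 7·(6/49) = 6/7.
Numerically: 6/7 ≈ 0.8571429.
Is 6/7 < 1? YES.
Since P[∪ A_i] ≤ 6/7 < 1, the complement has P[∩ A_i^c] ≥ 1 − 6/7 = 1/7 > 0, so some outcome avoids every A_i.

7·p = 6/7 ≈ 0.8571429; existence CERTIFIED by the union bound.


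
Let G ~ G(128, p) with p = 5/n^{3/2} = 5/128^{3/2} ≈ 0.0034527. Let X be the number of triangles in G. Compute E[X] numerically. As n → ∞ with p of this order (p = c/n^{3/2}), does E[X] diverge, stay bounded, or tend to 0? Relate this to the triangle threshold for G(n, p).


Number of potential triangles: C(128, 3) = 341376.
Each occurs with probability p³ ≈ (0.0034527)³ ≈ 4.1159032e-08.
By linearity: E[X] = C(128, 3)·p³ ≈ 341376 · 4.1159032e-08 ≈ 0.01405.
Since α = 3/2 > 1, p = c/n^{3/2} = o(1/n) is below the triangle threshold p ~ 1/n. Asymptotically E[X] ~ (c³/6)·n^{3(1−α)} = (5³/6)·n^{-1.5} → 0, so by Markov's inequality G has no triangles w.h.p.

E[X] ≈ 0.01405; in regime p = Θ(1/n^{3/2}) E[X] tends to 0 (below the triangle threshold p ~ 1/n).


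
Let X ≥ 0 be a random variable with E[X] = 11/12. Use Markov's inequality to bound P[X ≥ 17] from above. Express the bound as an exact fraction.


μ = E[X] = 11/12, a = 17.
Markov: P[X ≥ 17] ≤ μ/a = (11/12)/17 = 11/204.
Numerically: ≈ 0.053922.
(Since a = 17 > μ = 0.916667, the bound 11/204 is < 1 and informative.)

P[X ≥ 17] ≤ 11/204 ≈ 0.053922.


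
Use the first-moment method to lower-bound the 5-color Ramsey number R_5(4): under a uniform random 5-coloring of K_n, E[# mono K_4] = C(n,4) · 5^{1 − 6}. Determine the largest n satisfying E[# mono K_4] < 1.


We need C(n, 4) · 5^{1 − 6} < 1, i.e. C(n, 4) < 5^{6 − 1} = 3125.
Check values of n near the boundary:
  n = 13: C(13, 4) = 715; 715 < 3125? YES
  n = 14: C(14, 4) = 1001; 1001 < 3125? YES
  n = 15: C(15, 4) = 1365; 1365 < 3125? YES
  n = 16: C(16, 4) = 1820; 1820 < 3125? YES
  n = 17: C(17, 4) = 2380; 2380 < 3125? YES
  n = 18: C(18, 4) = 3060; 3060 < 3125? YES
  n = 19: C(19, 4) = 3876; 3876 < 3125? NO
The largest n with C(n, 4) < 3125 is n = 18 (where E[X] = 612/625 ≈ 0.9792000). Hence R_5(4) > 18, i.e. R_5(4) ≥ 19.

Largest n = 18; hence R_5(4) > 18.


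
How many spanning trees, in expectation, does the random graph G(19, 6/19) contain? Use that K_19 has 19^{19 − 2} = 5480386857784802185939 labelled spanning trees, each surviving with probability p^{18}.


K_19 has 19^{19 − 2} = 5480386857784802185939 labelled spanning trees.
For each such spanning tree H, let X_H = 1 if all 18 edges of H are present in G. Then P[X_H = 1] = p^{18} = (6/19)^{18} = 101559956668416/104127350297911241532841.
By linearity of expectation: E[X] = Σ_H E[X_H] = 5480386857784802185939 · p^{18} = 5480386857784802185939 · 101559956668416/104127350297911241532841 = 101559956668416/19.
Numerically: E[X] ≈ 5.3453e+12.

E[X] = 5480386857784802185939 · (6/19)^{18} = 101559956668416/19 ≈ 5.3453e+12.


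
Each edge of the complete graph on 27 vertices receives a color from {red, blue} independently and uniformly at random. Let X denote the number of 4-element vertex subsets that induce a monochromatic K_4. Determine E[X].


Let X = Σ_S X_S over the C(27, 4) = 17550 subsets S of size 4, where X_S = 1 if the K_4 on S is monochromatic.
For a fixed S, the K_4 on S has C(4, 2) = 6 edges. P[all 6 edges red] = (1/2)^6, and likewise for blue, so P[monochromatic] = 2·(1/2)^6 = 2^{1 − 6} = 1/32.
Summing: E[X] = C(27, 4) · 2^{1 − 6} = 17550 · 1/32 = 8775/16.
Numerically: E[X] ≈ 548.437500.

E[X] = C(27,4)·2^(1−C(4,2)) = 8775/16 ≈ 548.437500.


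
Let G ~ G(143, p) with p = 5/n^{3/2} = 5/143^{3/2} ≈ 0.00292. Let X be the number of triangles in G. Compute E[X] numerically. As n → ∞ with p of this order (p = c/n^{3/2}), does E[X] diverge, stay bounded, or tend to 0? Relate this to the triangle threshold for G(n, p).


Number of potential triangles: C(143, 3) = 477191.
Each occurs with probability p³ ≈ (0.00292)³ ≈ 2.49976e-08.
By linearity: E[X] = C(143, 3)·p³ ≈ 477191 · 2.49976e-08 ≈ 0.012.
Since α = 3/2 > 1, p = c/n^{3/2} = o(1/n) is below the triangle threshold p ~ 1/n. Asymptotically E[X] ~ (c³/6)·n^{3(1−α)} = (5³/6)·n^{-1.5} → 0, so by Markov's inequality G has no triangles w.h.p.

E[X] ≈ 0.012; in regime p = Θ(1/n^{3/2}) E[X] tends to 0 (below the triangle threshold p ~ 1/n).


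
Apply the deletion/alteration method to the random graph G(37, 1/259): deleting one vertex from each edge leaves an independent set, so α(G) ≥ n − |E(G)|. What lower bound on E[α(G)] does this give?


E[|E(G)|] = C(37, 2)·p = 666 · (1/259) = 18/7.
E[α(G)] ≥ n − E[|E(G)|] = 37 − 18/7 = 241/7.
Numerically: ≈ 34.42857.
(This is only a lower bound; the true E[α(G)] may be larger.)

E[α(G)] ≥ 241/7 ≈ 34.42857.


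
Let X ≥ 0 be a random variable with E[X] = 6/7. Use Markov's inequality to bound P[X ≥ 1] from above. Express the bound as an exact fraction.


μ = E[X] = 6/7, a = 1.
Markov: P[X ≥ 1] ≤ μ/a = (6/7)/1 = 6/7.
Numerically: ≈ 0.857.
(Since a = 1 > μ = 0.857, the bound 6/7 is < 1 and informative.)

P[X ≥ 1] ≤ 6/7 ≈ 0.857.


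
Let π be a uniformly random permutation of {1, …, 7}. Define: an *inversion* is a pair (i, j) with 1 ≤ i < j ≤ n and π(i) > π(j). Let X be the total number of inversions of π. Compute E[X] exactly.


Write X = Σ X_I over the C(7, 2) = 21 pairs i < j, with X_I the indicator of one inversion.
There are 21 indicators.
For each fixed pair i < j, the values π(i) and π(j) are two distinct elements of {1, …, 7} in uniformly random order; by symmetry P[π(i) > π(j)] = 1/2.
By linearity: E[X] = 21 · (1/2) = C(7, 2) · (1/2) = 21/2 = 21/2 ≈ 10.500000.

E[X] = 21/2 = 10.500000.


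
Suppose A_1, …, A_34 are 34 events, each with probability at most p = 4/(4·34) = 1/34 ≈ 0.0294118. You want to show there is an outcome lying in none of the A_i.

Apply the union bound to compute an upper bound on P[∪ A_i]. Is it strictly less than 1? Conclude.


Union bound: P[∪_{i=1}^{34} A_i] ≤ Σ_i P[A_i] ≤ 34·p = 34·(1/34) = 1.
Numerically: 1 ≈ 1.0000000.
Is 1 < 1? NO.
Since the bound 1 is ≥ 1, the union bound is uninformative here; it does NOT by itself certify existence.

34·p = 1 ≈ 1.0000000; existence NOT certified by the union bound.


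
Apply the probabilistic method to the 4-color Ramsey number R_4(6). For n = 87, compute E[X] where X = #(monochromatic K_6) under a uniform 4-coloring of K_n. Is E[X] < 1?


E[X] = C(87, 6) · 4^{1 − 15} = 504981379 · 4^{−14} = 504981379/268435456.
As a reduced fraction: E[X] = 504981379/268435456 ≈ 1.88120.
Is E[X] < 1? NO.
Since E[X] ≥ 1, the first-moment bound is inconclusive at n = 87; it does NOT by itself certify R_4(6) > 87.

E[X] = 504981379/268435456 ≈ 1.88120; E[X] ≥ 1; first-moment method inconclusive here.


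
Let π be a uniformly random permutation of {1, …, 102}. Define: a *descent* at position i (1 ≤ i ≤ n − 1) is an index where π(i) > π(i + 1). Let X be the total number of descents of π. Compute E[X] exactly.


Write X = Σ X_I over i = 1, …, 101, with X_I the indicator of one descent.
There are 101 indicators.
For each fixed i, the pair (π(i), π(i+1)) is a uniformly random ordered pair of distinct values from {1, …, 102}; by symmetry P[π(i) > π(i+1)] = 1/2.
By linearity: E[X] = 101 · (1/2) = (102 − 1) · (1/2) = 101/2 ≈ 50.5000.

E[X] = 101/2 = 50.5000.


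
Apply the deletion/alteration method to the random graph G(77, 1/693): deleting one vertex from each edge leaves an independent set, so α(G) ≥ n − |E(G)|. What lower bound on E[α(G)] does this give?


E[|E(G)|] = C(77, 2)·p = 2926 · (1/693) = 38/9.
E[α(G)] ≥ n − E[|E(G)|] = 77 − 38/9 = 655/9.
Numerically: ≈ 72.77778.
(This is only a lower bound; the true E[α(G)] may be larger.)

E[α(G)] ≥ 655/9 ≈ 72.77778.


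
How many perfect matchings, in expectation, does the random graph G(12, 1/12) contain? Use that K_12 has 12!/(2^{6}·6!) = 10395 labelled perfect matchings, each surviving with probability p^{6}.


K_12 has 12!/(2^{6}·6!) = 10395 labelled perfect matchings.
For each such perfect matching H, let X_H = 1 if all 6 edges of H are present in G. Then P[X_H = 1] = p^{6} = (1/12)^{6} = 1/2985984.
By linearity: E[X] = Σ_H E[X_H] = 10395 · p^{6} = 10395 · 1/2985984 = 385/110592.
Numerically: E[X] ≈ 0.00348126.

E[X] = 10395 · (1/12)^{6} = 385/110592 ≈ 0.00348126.


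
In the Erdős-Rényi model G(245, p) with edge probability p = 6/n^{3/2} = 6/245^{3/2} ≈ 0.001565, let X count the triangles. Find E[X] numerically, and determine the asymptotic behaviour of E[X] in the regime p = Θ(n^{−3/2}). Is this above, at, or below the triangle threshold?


Number of potential triangles: C(245, 3) = 2421090.
Each occurs with probability p³ ≈ (0.001565)³ ≈ 3.830067e-09.
By linearity: E[X] = C(245, 3)·p³ ≈ 2421090 · 3.830067e-09 ≈ 0.0093.
Since α = 3/2 > 1, p = c/n^{3/2} = o(1/n) is below the triangle threshold p ~ 1/n. Asymptotically E[X] ~ (c³/6)·n^{3(1−α)} = (6³/6)·n^{-1.5} → 0, so by Markov's inequality G has no triangles w.h.p.

E[X] ≈ 0.0093; in regime p = Θ(1/n^{3/2}) E[X] tends to 0 (below the triangle threshold p ~ 1/n).


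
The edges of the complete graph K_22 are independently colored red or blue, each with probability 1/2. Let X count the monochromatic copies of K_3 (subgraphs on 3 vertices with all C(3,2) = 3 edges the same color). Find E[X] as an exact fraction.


Let X = Σ_S X_S over the C(22, 3) = 1540 subsets S of size 3, where X_S = 1 if the K_3 on S is monochromatic.
For a fixed S, the K_3 on S has C(3, 2) = 3 edges. P[all 3 edges red] = (1/2)^3, and likewise for blue, so P[monochromatic] = 2·(1/2)^3 = 2^{1 − 3} = 1/4.
By linearity: E[X] = C(22, 3) · 2^{1 − 3} = 1540 · 1/4 = 385.
Numerically: E[X] ≈ 385.000000.

E[X] = C(22,3)·2^(1−C(3,2)) = 385 ≈ 385.000000.


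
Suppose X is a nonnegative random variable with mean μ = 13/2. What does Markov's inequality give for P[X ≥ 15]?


μ = E[X] = 13/2, a = 15.
Markov: P[X ≥ 15] ≤ μ/a = (13/2)/15 = 13/30.
Numerically: ≈ 0.433333.
(Since a = 15 > μ = 6.500000, the bound 13/30 is < 1 and informative.)

P[X ≥ 15] ≤ 13/30 ≈ 0.433333.


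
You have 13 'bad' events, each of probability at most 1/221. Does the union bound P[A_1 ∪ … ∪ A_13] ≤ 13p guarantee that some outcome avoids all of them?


Union bound: P[∪_{i=1}^{13} A_i] ≤ Σ_i P[A_i] ≤ 13·p = 13·(1/221) = 1/17.
Numerically: 1/17 ≈ 0.0588.
Is 1/17 < 1? YES.
Since P[∪ A_i] ≤ 1/17 < 1, the complement has P[∩ A_i^c] ≥ 1 − 1/17 = 16/17 > 0, so some outcome avoids every A_i.

13·p = 1/17 ≈ 0.0588; existence CERTIFIED by the union bound.


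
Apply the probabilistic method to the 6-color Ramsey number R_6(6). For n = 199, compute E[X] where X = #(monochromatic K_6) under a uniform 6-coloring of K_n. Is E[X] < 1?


E[X] = C(199, 6) · 6^{1 − 15} = 79936367511 · 6^{−14} = 79936367511/78364164096.
As a reduced fraction: E[X] = 26645455837/26121388032 ≈ 1.0200628.
Is E[X] < 1? NO.
Since E[X] ≥ 1, the first-moment bound is inconclusive at n = 199; it does NOT by itself certify R_6(6) > 199.

E[X] = 26645455837/26121388032 ≈ 1.0200628; E[X] ≥ 1; first-moment method inconclusive here.


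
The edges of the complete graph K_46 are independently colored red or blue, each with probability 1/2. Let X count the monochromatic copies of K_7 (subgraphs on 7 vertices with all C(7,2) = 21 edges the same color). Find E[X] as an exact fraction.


Let X = Σ_S X_S over the C(46, 7) = 53524680 subsets S of size 7, where X_S = 1 if the K_7 on S is monochromatic.
For a fixed S, the K_7 on S has C(7, 2) = 21 edges. P[all 21 edges red] = (1/2)^21, and likewise for blue, so P[monochromatic] = 2·(1/2)^21 = 2^{1 − 21} = 1/1048576.
Summing: E[X] = C(46, 7) · 2^{1 − 21} = 53524680 · 1/1048576 = 6690585/131072.
Numerically: E[X] ≈ 51.045.

E[X] = C(46,7)·2^(1−C(7,2)) = 6690585/131072 ≈ 51.045.


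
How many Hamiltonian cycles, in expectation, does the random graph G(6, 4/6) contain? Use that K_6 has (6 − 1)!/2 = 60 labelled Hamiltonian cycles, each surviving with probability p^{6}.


K_6 has (6 − 1)!/2 = 60 labelled Hamiltonian cycles.
For each such Hamiltonian cycle H, let X_H = 1 if all 6 edges of H are present in G. Then P[X_H = 1] = p^{6} = (2/3)^{6} = 64/729.
Summing the indicators: E[X] = Σ_H E[X_H] = 60 · p^{6} = 60 · 64/729 = 1280/243.
Numerically: E[X] ≈ 5.27.

E[X] = 60 · (2/3)^{6} = 1280/243 ≈ 5.27.


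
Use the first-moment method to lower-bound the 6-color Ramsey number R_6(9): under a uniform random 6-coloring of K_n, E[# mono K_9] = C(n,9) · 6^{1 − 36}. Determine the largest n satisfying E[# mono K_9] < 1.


We need C(n, 9) · 6^{1 − 36} < 1, i.e. C(n, 9) < 6^{36 − 1} = 1719070799748422591028658176.
Check values of n near the boundary:
  n = 4406: C(4406, 9) = 1710356485221788389505285700; 1710356485221788389505285700 < 1719070799748422591028658176? YES
  n = 4407: C(4407, 9) = 1713856532599459170657070050; 1713856532599459170657070050 < 1719070799748422591028658176? YES
  n = 4408: C(4408, 9) = 1717362945146264156457459600; 1717362945146264156457459600 < 1719070799748422591028658176? YES
  n = 4409: C(4409, 9) = 1720875732988608787686577131; 1720875732988608787686577131 < 1719070799748422591028658176? NO
  n = 4410: C(4410, 9) = 1724394906266704102180823710; 1724394906266704102180823710 < 1719070799748422591028658176? NO
  n = 4411: C(4411, 9) = 1727920475134582415883601405; 1727920475134582415883601405 < 1719070799748422591028658176? NO
The largest n with C(n, 9) < 1719070799748422591028658176 is n = 4408 (where E[X] = 35778394690547169926197075/35813974994758803979763712 ≈ 0.99901). Hence R_6(9) > 4408, i.e. R_6(9) ≥ 4409.

Largest n = 4408; hence R_6(9) > 4408.


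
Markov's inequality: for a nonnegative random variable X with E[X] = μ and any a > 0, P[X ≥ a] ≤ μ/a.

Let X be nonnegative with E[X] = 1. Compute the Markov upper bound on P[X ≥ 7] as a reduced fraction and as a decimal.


μ = E[X] = 1, a = 7.
Markov: P[X ≥ 7] ≤ μ/a = (1)/7 = 1/7.
Numerically: ≈ 0.143.
(Since a = 7 > μ = 1.000, the bound 1/7 is < 1 and informative.)

P[X ≥ 7] ≤ 1/7 ≈ 0.143.


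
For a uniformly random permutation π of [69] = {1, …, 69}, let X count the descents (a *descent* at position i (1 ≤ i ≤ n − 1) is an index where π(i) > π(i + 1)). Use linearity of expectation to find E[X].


Write X = Σ X_I over i = 1, …, 68, with X_I the indicator of one descent.
There are 68 indicators.
For each fixed i, the pair (π(i), π(i+1)) is a uniformly random ordered pair of distinct values from {1, …, 69}; by symmetry P[π(i) > π(i+1)] = 1/2.
By linearity: E[X] = 68 · (1/2) = (69 − 1) · (1/2) = 34 ≈ 34.0000.

E[X] = 34 = 34.0000.


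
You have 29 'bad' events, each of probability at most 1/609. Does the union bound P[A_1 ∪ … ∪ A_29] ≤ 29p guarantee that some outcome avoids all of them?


Union bound: P[∪_{i=1}^{29} A_i] ≤ Σ_i P[A_i] ≤ 29·p = 29·(1/609) = 1/21.
Numerically: 1/21 ≈ 0.0476190.
Is 1/21 < 1? YES.
Since P[∪ A_i] ≤ 1/21 < 1, the complement has P[∩ A_i^c] ≥ 1 − 1/21 = 20/21 > 0, so some outcome avoids every A_i.

29·p = 1/21 ≈ 0.0476190; existence CERTIFIED by the union bound.


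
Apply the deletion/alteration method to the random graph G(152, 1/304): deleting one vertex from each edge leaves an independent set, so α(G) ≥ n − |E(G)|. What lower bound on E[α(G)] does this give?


E[|E(G)|] = C(152, 2)·p = 11476 · (1/304) = 151/4.
E[α(G)] ≥ n − E[|E(G)|] = 152 − 151/4 = 457/4.
Numerically: ≈ 114.2500.
(This is only a lower bound; the true E[α(G)] may be larger.)

E[α(G)] ≥ 457/4 ≈ 114.2500.


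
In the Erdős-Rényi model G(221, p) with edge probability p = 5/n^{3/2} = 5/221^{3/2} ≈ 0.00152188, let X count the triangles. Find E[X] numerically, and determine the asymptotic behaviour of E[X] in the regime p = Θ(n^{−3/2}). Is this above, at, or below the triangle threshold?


Number of potential triangles: C(221, 3) = 1774630.
Each occurs with probability p³ ≈ (0.00152188)³ ≈ 3.52488361e-09.
By linearity: E[X] = C(221, 3)·p³ ≈ 1774630 · 3.52488361e-09 ≈ 0.006255.
Since α = 3/2 > 1, p = c/n^{3/2} = o(1/n) is below the triangle threshold p ~ 1/n. Asymptotically E[X] ~ (c³/6)·n^{3(1−α)} = (5³/6)·n^{-1.5} → 0, so by Markov's inequality G has no triangles w.h.p.

E[X] ≈ 0.006255; in regime p = Θ(1/n^{3/2}) E[X] tends to 0 (below the triangle threshold p ~ 1/n).


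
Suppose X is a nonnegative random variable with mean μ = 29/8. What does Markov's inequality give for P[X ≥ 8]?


μ = E[X] = 29/8, a = 8.
Markov: P[X ≥ 8] ≤ μ/a = (29/8)/8 = 29/64.
Numerically: ≈ 0.45312.
(Since a = 8 > μ = 3.62500, the bound 29/64 is < 1 and informative.)

P[X ≥ 8] ≤ 29/64 ≈ 0.45312.


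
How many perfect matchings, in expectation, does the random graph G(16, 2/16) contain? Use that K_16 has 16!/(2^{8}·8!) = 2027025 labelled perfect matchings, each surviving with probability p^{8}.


K_16 has 16!/(2^{8}·8!) = 2027025 labelled perfect matchings.
For each such perfect matching H, let X_H = 1 if all 8 edges of H are present in G. Then P[X_H = 1] = p^{8} = (1/8)^{8} = 1/16777216.
By linearity: E[X] = Σ_H E[X_H] = 2027025 · p^{8} = 2027025 · 1/16777216 = 2027025/16777216.
Numerically: E[X] ≈ 0.1208.

E[X] = 2027025 · (1/8)^{8} = 2027025/16777216 ≈ 0.1208.


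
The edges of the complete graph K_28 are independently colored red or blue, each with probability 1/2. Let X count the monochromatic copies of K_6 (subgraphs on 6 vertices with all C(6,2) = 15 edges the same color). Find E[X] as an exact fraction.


Let X = Σ_S X_S over the C(28, 6) = 376740 subsets S of size 6, where X_S = 1 if the K_6 on S is monochromatic.
For a fixed S, the K_6 on S has C(6, 2) = 15 edges. P[all 15 edges red] = (1/2)^15, and likewise for blue, so P[monochromatic] = 2·(1/2)^15 = 2^{1 − 15} = 1/16384.
By linearity of expectation: E[X] = C(28, 6) · 2^{1 − 15} = 376740 · 1/16384 = 94185/4096.
Numerically: E[X] ≈ 22.9944.

E[X] = C(28,6)·2^(1−C(6,2)) = 94185/4096 ≈ 22.9944.


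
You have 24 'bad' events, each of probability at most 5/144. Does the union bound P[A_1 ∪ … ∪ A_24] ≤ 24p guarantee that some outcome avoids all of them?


Union bound: P[∪_{i=1}^{24} A_i] ≤ Σ_i P[A_i] ≤ 24·p = 24·(5/144) = 5/6.
Numerically: 5/6 ≈ 0.833.
Is 5/6 < 1? YES.
Since P[∪ A_i] ≤ 5/6 < 1, the complement has P[∩ A_i^c] ≥ 1 − 5/6 = 1/6 > 0, so some outcome avoids every A_i.

24·p = 5/6 ≈ 0.833; existence CERTIFIED by the union bound.
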